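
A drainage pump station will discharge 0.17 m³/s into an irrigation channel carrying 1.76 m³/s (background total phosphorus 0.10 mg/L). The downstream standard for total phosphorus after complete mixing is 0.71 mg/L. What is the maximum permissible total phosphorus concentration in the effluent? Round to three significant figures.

7.03 mg/L

At the limit, (Qr·Cr + Qe·Cₑ)/(Qr + Qe) = 0.71:
Cₑ = (1.930·0.71 − 1.760·0.1000) / 0.1700 = 7.025 mg/L.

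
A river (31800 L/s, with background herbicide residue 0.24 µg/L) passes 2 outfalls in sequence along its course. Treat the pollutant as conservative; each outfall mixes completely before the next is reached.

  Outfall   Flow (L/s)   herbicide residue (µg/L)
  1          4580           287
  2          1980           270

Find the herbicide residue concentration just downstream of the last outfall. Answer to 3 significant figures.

48.4 µg/L

Below outfall 1: Q → 36380 L/s, C = (31800·0.2400 + 4580·287.0)/36380 = 36.34 µg/L.
Below outfall 2: Q → 38360 L/s, C = (36380·36.34 + 1980·270.0)/38360 = 48.40 µg/L.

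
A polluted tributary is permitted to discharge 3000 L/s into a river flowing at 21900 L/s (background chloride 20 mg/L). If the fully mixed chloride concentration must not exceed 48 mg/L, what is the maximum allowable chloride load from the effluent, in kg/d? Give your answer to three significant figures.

65400 kg/d

Mass balance at the limit: 21900·20.00 + 3000·Cₑ = 24900·48 → Cₑ = 252.4 mg/L.
3000 L/s = 3.000 m³/s. Load = 3.000 m³/s × 252.4 g/m³ × 86 400 s/d = 65420 kg/d.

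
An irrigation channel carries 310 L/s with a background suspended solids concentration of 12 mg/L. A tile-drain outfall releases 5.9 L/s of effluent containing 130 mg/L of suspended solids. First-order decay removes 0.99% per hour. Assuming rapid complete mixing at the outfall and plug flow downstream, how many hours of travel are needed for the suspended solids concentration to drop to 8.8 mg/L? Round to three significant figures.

48.1 h

Mass balance: C = (310.0·12.00 + 5.900·130.0) / 315.9 = 4487/315.9 = 14.20 mg/L.
0.99%/h lost → k = −ln(1 − 0.0099) = 0.009949 h⁻¹.
14.20·exp(−k·t) = 8.8 → t = ln(14.20/8.8)/k = 173200 s = 48.12 h.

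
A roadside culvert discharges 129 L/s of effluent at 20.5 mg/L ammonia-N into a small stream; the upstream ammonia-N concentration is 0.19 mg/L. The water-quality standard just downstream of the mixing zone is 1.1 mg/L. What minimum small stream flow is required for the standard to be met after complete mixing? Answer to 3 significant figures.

2750 L/s

Set C_mix = 1.1: (Q·0.1900 + 129.0·20.50) / (Q + 129.0) = 1.1
→ Q = 129.0·(20.50 − 1.1)/(1.1 − 0.1900) = 2750 L/s.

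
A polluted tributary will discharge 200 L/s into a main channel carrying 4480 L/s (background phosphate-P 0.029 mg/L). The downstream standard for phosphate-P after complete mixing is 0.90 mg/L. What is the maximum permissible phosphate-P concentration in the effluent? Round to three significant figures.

20.4 mg/L

At the limit, (Qr·Cr + Qe·Cₑ)/(Qr + Qe) = 0.90:
Cₑ = (4680·0.90 − 4480·0.02900) / 200.0 = 20.41 mg/L.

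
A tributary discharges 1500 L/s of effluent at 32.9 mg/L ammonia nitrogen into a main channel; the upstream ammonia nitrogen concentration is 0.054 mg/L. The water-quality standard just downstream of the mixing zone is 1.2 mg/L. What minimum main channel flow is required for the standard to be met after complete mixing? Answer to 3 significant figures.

41500 L/s

Set C_mix = 1.2: (Q·0.05400 + 1500·32.90) / (Q + 1500) = 1.2
→ Q = 1500·(32.90 − 1.2)/(1.2 − 0.05400) = 41490 L/s.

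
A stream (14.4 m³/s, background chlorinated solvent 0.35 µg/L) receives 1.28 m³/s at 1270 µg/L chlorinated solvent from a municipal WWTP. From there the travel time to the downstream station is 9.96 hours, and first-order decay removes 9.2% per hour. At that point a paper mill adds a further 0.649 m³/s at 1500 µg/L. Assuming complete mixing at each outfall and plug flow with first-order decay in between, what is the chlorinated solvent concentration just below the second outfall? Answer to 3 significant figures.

After mixing, C = (14.40·0.3500 + 1.280·1270) / 15.68 = 1631/15.68 = 104.0 µg/L; combined flow 15.68 m³/s.
9.2%/h lost → k = −ln(1 − 0.092) = 0.09651 h⁻¹.
Applying C = C₀e^(−kt): 104.0 × 0.3824 = 39.77 µg/L.
At the second outfall, C = (15.68·39.77 + 0.6490·1500) / (15.68 + 0.6490) = 97.81 µg/L.

97.8 µg/L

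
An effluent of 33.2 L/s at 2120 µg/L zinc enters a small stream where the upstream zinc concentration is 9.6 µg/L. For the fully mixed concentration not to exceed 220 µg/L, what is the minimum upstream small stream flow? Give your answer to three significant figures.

300 L/s

Set C_mix = 220: (Q·9.600 + 33.20·2120) / (Q + 33.20) = 220
→ Q = 33.20·(2120 − 220)/(220 − 9.600) = 299.8 L/s.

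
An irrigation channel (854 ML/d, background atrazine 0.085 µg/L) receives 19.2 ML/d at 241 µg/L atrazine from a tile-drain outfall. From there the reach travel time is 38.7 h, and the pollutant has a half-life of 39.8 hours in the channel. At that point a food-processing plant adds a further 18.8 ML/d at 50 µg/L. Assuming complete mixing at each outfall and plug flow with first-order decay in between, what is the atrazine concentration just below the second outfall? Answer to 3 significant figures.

3.74 µg/L

Flow-weighted average: C = (854.0·0.08500 + 19.20·241.0) / 873.2 = 4700/873.2 = 5.382 µg/L; combined flow 873.2 ML/d.
Half-life 39.8 h → k = ln 2 / 39.8 = 0.01742 h⁻¹ = 0.4180 d⁻¹.
Applying C = C₀e^(−kt): 5.382 × 0.5097 = 2.743 µg/L.
Second outfall: C = (873.2·2.743 + 18.80·50.00)/892.0 = 3.739 µg/L.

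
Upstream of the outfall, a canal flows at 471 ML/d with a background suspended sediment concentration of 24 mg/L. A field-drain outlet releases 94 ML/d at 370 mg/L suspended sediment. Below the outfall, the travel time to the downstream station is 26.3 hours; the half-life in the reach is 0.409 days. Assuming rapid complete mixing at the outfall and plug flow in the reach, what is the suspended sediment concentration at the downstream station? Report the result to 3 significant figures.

12.7 mg/L

Conservation of mass: C = (471.0·24.00 + 94.00·370.0) / 565.0 = 46080/565.0 = 81.56 mg/L.
Half-life 0.409 d → k = ln 2 / 0.409 = 1.695 d⁻¹.
First-order decay: C = 81.56·exp(−k·t) = 81.56·0.1561 = 12.73 mg/L.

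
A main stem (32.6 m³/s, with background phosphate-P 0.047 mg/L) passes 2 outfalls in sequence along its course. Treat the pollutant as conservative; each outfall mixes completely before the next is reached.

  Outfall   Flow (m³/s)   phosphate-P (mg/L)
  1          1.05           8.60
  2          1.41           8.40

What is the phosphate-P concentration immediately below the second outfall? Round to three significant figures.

0.639 mg/L

Outfall 1: combined Q = 33.65 m³/s; C = (32.60·0.04700 + 1.050·8.600)/33.65 = 0.3139 mg/L.
Outfall 2: combined Q = 35.06 m³/s; C = (33.65·0.3139 + 1.410·8.400)/35.06 = 0.6391 mg/L.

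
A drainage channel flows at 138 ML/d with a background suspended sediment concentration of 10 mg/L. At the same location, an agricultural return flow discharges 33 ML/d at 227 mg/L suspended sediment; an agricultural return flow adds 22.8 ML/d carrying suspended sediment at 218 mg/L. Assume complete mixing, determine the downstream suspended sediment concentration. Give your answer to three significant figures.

Conservation of mass: C = (138.0·10.00 + 33.00·227.0 + 22.80·218.0) / 193.8 = 13840/193.8 = 71.42 mg/L.

71.4 mg/L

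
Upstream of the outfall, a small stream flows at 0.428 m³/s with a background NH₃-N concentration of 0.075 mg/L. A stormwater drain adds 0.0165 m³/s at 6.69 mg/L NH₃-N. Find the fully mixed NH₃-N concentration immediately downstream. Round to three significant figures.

Mass balance: C = (0.4280·0.07500 + 0.01650·6.690) / 0.4445 = 0.1425/0.4445 = 0.3206 mg/L.

0.321 mg/L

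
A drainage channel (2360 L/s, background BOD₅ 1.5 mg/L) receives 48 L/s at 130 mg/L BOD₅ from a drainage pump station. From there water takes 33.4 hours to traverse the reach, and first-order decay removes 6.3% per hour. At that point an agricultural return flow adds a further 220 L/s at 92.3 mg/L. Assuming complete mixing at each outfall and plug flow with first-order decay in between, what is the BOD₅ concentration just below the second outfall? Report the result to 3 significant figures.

8.15 mg/L

Conservation of mass: C = (2360·1.500 + 48.00·130.0) / 2408 = 9780/2408 = 4.061 mg/L; combined flow 2408 L/s.
6.3%/h lost → k = −ln(1 − 0.063) = 0.06507 h⁻¹.
Applying C = C₀e^(−kt): 4.061 × 0.1138 = 0.4622 mg/L.
Second outfall: C = (2408·0.4622 + 220.0·92.30)/2628 = 8.150 mg/L.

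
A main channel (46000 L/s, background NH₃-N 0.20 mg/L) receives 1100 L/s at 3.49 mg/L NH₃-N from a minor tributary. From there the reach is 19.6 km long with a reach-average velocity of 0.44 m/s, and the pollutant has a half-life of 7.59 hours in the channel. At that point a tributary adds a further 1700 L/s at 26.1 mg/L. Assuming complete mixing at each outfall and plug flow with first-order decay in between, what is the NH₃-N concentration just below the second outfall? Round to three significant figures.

Mass balance: C = (46000·0.2000 + 1100·3.490) / 47100 = 13040/47100 = 0.2768 mg/L; combined flow 47100 L/s.
Travel time t = 19.6·1000 / 0.44 = 44550 s = 12.37 h.
Half-life 7.59 h → k = ln 2 / 7.59 = 0.09132 h⁻¹ = 2.192 d⁻¹.
First-order decay: C = 0.2768·exp(−k·t) = 0.2768·0.3230 = 0.08943 mg/L.
Second outfall: C = (47100·0.08943 + 1700·26.10)/48800 = 0.9955 mg/L.

0.996 mg/L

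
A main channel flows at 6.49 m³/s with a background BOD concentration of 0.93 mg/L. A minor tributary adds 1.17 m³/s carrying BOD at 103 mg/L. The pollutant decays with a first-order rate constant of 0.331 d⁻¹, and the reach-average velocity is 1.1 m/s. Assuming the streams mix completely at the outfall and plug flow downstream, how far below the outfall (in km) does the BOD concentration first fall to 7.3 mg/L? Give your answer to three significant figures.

235 km

After mixing, C = (6.490·0.9300 + 1.170·103.0) / 7.660 = 126.5/7.660 = 16.52 mg/L.
Set 16.52·exp(−k·t) = 7.3 → t = ln(16.52/7.3)/k = 213200 s = 59.22 h.
Distance = v·t = 1.1·213200 = 234500 m = 234.5 km.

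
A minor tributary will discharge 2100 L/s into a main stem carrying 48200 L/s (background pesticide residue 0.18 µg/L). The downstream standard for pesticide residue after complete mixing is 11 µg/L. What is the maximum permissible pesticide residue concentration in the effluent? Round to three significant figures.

259 µg/L

At the limit, (Qr·Cr + Qe·Cₑ)/(Qr + Qe) = 11:
Cₑ = (50300·11 − 48200·0.1800) / 2100 = 259.3 µg/L.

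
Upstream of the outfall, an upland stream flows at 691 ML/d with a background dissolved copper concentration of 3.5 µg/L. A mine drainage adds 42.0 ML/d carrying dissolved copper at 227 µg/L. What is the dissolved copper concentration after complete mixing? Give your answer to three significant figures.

16.3 µg/L

Conservation of mass: C = (691.0·3.500 + 42.00·227.0) / 733.0 = 11950/733.0 = 16.31 µg/L.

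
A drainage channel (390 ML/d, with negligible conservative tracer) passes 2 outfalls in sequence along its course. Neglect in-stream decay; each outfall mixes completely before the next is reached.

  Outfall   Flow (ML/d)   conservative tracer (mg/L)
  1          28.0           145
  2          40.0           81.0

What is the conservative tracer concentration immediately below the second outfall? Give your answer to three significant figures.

Below outfall 1: Q → 418.0 ML/d, C = (390.0·0 + 28.00·145.0)/418.0 = 9.713 mg/L.
Below outfall 2: Q → 458.0 ML/d, C = (418.0·9.713 + 40.00·81.00)/458.0 = 15.94 mg/L.

15.9 mg/L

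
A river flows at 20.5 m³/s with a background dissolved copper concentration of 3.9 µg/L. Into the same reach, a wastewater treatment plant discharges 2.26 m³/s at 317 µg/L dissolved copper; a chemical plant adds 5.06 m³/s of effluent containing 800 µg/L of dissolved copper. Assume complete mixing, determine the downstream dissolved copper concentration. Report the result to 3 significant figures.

Conservation of mass: C = (20.50·3.900 + 2.260·317.0 + 5.060·800.0) / 27.82 = 4844/27.82 = 174.1 µg/L.

174 µg/L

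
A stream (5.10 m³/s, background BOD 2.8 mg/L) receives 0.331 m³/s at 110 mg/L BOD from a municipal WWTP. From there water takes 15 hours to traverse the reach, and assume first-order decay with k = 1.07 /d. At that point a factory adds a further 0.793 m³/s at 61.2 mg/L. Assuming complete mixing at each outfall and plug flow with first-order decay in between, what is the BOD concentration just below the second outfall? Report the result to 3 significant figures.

Mass balance: C = (5.100·2.800 + 0.3310·110.0) / 5.431 = 50.69/5.431 = 9.333 mg/L; combined flow 5.431 m³/s.
Decay over the reach: 9.333·exp(−kt) = 9.333·0.5123 = 4.782 mg/L.
Second outfall: C = (5.431·4.782 + 0.7930·61.20)/6.224 = 11.97 mg/L.

12.0 mg/L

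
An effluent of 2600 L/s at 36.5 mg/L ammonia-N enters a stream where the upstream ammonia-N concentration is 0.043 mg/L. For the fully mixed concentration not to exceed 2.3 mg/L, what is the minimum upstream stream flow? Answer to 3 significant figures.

39400 L/s

Set C_mix = 2.3: (Q·0.04300 + 2600·36.50) / (Q + 2600) = 2.3
→ Q = 2600·(36.50 − 2.3)/(2.3 − 0.04300) = 39400 L/s.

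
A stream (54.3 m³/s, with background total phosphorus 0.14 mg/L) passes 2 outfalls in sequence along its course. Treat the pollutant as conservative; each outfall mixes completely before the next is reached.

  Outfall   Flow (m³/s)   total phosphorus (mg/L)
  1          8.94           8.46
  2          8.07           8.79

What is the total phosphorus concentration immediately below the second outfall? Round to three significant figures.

2.16 mg/L

After outfall 1: Q = 54.30 + 8.940 = 63.24 m³/s; C = (54.30·0.1400 + 8.940·8.460)/63.24 = 1.316 mg/L.
After outfall 2: Q = 63.24 + 8.070 = 71.31 m³/s; C = (63.24·1.316 + 8.070·8.790)/71.31 = 2.162 mg/L.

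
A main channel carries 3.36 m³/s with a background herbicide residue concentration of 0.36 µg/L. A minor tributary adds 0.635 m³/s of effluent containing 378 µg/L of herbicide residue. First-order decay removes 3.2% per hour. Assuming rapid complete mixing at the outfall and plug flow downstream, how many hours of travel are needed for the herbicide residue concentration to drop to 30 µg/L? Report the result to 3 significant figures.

21.5 h

After mixing, C = (3.360·0.3600 + 0.6350·378.0) / 3.995 = 241.2/3.995 = 60.39 µg/L.
3.2%/h lost → k = −ln(1 − 0.032) = 0.03252 h⁻¹.
60.39·exp(−k·t) = 30 → t = ln(60.39/30)/k = 77430 s = 21.51 h.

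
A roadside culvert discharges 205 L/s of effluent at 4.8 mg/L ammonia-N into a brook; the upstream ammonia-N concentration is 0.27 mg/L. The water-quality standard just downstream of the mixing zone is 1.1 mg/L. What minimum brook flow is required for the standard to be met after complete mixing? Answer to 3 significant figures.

914 L/s

Set C_mix = 1.1: (Q·0.2700 + 205.0·4.800) / (Q + 205.0) = 1.1
→ Q = 205.0·(4.800 − 1.1)/(1.1 − 0.2700) = 913.9 L/s.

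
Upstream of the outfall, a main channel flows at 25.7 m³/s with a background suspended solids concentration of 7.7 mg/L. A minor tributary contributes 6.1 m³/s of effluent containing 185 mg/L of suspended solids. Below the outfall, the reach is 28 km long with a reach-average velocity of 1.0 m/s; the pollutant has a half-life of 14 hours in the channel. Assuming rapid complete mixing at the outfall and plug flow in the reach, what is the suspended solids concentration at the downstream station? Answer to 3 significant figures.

28.4 mg/L

Flow-weighted average: C = (25.70·7.700 + 6.100·185.0) / 31.80 = 1326/31.80 = 41.71 mg/L.
Travel time t = 28·1000 / 1.0 = 28000 s = 7.778 h.
Half-life 14 h → k = ln 2 / 14 = 0.04951 h⁻¹ = 1.188 d⁻¹.
Applying C = C₀e^(−kt): 41.71 × 0.6804 = 28.38 mg/L.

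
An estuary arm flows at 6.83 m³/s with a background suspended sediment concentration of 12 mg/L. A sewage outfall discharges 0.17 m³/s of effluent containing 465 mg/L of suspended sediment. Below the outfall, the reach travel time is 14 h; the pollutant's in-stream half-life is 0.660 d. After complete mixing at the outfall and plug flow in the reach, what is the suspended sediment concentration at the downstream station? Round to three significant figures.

After mixing, C = (6.830·12.00 + 0.1700·465.0) / 7.000 = 161.0/7.000 = 23.00 mg/L.
Half-life 0.660 d → k = ln 2 / 0.660 = 1.050 d⁻¹.
After decay, C = 23.00 × e^(−kt) = 23.00 × 0.5419 = 12.47 mg/L.

12.5 mg/L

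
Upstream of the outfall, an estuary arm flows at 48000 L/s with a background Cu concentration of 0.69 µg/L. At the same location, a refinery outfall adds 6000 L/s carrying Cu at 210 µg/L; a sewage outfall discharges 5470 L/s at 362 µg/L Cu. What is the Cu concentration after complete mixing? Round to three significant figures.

After mixing, C = (48000·0.6900 + 6000·210.0 + 5470·362.0) / 59470 = 3273000/59470 = 55.04 µg/L.

55.0 µg/L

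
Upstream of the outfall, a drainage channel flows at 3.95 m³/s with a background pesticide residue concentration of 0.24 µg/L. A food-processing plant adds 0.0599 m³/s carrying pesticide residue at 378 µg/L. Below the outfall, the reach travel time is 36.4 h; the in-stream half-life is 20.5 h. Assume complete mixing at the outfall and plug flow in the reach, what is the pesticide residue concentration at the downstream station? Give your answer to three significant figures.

Mass balance: C = (3.950·0.2400 + 0.05990·378.0) / 4.010 = 23.59/4.010 = 5.883 µg/L.
Half-life 20.5 h → k = ln 2 / 20.5 = 0.03381 h⁻¹ = 0.8115 d⁻¹.
After decay, C = 5.883 × e^(−kt) = 5.883 × 0.2921 = 1.718 µg/L.

1.72 µg/L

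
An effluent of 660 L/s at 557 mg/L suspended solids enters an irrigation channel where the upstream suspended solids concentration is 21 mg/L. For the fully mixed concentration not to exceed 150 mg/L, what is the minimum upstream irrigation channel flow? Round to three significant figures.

Set C_mix = 150: (Q·21.00 + 660.0·557.0) / (Q + 660.0) = 150
→ Q = 660.0·(557.0 − 150)/(150 − 21.00) = 2082 L/s.

2080 L/s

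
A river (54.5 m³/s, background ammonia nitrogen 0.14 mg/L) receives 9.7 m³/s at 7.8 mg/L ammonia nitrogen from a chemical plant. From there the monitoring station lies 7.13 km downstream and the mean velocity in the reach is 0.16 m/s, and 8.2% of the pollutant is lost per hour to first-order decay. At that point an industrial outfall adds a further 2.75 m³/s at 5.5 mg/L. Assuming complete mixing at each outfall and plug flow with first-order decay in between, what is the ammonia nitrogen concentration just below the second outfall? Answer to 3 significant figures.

0.657 mg/L

Mass balance: C = (54.50·0.1400 + 9.700·7.800) / 64.20 = 83.29/64.20 = 1.297 mg/L; combined flow 64.20 m³/s.
Travel time t = 7.13·1000 / 0.16 = 44560 s = 12.38 h.
8.2%/h lost → k = −ln(1 − 0.082) = 0.08556 h⁻¹.
Applying C = C₀e^(−kt): 1.297 × 0.3468 = 0.4499 mg/L.
Second outfall: C = (64.20·0.4499 + 2.750·5.500)/66.95 = 0.6573 mg/L.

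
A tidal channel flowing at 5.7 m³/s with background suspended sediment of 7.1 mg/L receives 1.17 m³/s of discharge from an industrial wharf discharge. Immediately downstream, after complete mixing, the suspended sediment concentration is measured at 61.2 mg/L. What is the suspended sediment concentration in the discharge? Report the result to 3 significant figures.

Mass balance: 5.700·7.100 + 1.170·Cₑ = 6.870·61.20
→ Cₑ = (6.870·61.20 − 5.700·7.100) / 1.170 = 324.8 mg/L.

325 mg/L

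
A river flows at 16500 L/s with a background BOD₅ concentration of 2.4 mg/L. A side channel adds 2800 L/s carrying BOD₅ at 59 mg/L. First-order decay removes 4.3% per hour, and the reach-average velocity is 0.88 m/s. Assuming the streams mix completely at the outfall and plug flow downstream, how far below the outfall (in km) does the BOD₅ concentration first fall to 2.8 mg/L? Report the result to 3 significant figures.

96.0 km

Flow-weighted average: C = (16500·2.400 + 2800·59.00) / 19300 = 204800/19300 = 10.61 mg/L.
4.3%/h lost → k = −ln(1 − 0.043) = 0.04395 h⁻¹.
Set 10.61·exp(−k·t) = 2.8 → t = ln(10.61/2.8)/k = 109100 s = 30.31 h.
Distance = v·t = 0.88·109100 = 96030 m = 96.03 km.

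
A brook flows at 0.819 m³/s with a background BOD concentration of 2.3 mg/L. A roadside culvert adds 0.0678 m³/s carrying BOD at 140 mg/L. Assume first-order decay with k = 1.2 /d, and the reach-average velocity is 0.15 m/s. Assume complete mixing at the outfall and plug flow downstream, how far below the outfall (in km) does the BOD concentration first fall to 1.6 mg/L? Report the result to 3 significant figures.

Mixed concentration C = ΣQC/ΣQ = (0.8190·2.300 + 0.06780·140.0) / 0.8868 = 11.38/0.8868 = 12.83 mg/L.
Set 12.83·exp(−k·t) = 1.6 → t = ln(12.83/1.6)/k = 149900 s = 41.63 h.
Distance = v·t = 0.15·149900 = 22480 m = 22.48 km.

22.5 km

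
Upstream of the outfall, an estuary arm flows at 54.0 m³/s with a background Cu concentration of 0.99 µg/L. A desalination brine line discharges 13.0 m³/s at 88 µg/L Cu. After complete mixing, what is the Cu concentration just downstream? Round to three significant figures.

Mass balance: C = (54.00·0.9900 + 13.00·88.00) / 67.00 = 1197/67.00 = 17.87 µg/L.

17.9 µg/L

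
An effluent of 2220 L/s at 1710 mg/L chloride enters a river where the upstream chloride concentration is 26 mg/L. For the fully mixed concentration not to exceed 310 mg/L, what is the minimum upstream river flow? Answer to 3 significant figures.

Set C_mix = 310: (Q·26.00 + 2220·1710) / (Q + 2220) = 310
→ Q = 2220·(1710 − 310)/(310 − 26.00) = 10940 L/s.

10900 L/s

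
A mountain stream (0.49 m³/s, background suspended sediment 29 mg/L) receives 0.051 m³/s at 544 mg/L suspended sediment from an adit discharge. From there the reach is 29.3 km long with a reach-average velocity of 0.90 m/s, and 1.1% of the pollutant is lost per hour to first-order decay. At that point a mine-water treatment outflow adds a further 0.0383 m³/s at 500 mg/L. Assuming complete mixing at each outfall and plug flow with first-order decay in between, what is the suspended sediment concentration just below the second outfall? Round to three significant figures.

Conservation of mass: C = (0.4900·29.00 + 0.05100·544.0) / 0.5410 = 41.95/0.5410 = 77.55 mg/L; combined flow 0.5410 m³/s.
Travel time t = 29.3·1000 / 0.90 = 32560 s = 9.043 h.
1.1%/h lost → k = −ln(1 − 0.011) = 0.01106 h⁻¹.
First-order decay: C = 77.55·exp(−k·t) = 77.55·0.9048 = 70.17 mg/L.
At the second outfall, C = (0.5410·70.17 + 0.03830·500.0) / (0.5410 + 0.03830) = 98.59 mg/L.

98.6 mg/L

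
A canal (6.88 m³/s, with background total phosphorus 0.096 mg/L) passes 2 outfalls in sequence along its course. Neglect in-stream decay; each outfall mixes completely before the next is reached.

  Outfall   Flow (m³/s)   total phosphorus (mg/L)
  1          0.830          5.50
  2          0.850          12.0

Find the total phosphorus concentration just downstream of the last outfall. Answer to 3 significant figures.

Outfall 1: combined Q = 7.710 m³/s; C = (6.880·0.09600 + 0.8300·5.500)/7.710 = 0.6778 mg/L.
Outfall 2: combined Q = 8.560 m³/s; C = (7.710·0.6778 + 0.8500·12.00)/8.560 = 1.802 mg/L.

1.80 mg/L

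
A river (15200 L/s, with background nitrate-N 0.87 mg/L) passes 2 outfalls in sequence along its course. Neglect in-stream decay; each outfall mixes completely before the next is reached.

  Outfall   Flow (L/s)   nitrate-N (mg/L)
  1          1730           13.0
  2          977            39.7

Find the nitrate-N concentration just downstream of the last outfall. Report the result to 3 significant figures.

Below outfall 1: Q → 16930 L/s, C = (15200·0.8700 + 1730·13.00)/16930 = 2.110 mg/L.
Below outfall 2: Q → 17910 L/s, C = (16930·2.110 + 977.0·39.70)/17910 = 4.160 mg/L.

4.16 mg/L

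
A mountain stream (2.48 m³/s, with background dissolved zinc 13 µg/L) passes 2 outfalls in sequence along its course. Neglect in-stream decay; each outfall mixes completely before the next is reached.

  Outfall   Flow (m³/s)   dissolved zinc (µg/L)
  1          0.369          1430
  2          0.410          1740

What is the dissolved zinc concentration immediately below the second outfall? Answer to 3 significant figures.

391 µg/L

Outfall 1: combined Q = 2.849 m³/s; C = (2.480·13.00 + 0.3690·1430)/2.849 = 196.5 µg/L.
Outfall 2: combined Q = 3.259 m³/s; C = (2.849·196.5 + 0.4100·1740)/3.259 = 390.7 µg/L.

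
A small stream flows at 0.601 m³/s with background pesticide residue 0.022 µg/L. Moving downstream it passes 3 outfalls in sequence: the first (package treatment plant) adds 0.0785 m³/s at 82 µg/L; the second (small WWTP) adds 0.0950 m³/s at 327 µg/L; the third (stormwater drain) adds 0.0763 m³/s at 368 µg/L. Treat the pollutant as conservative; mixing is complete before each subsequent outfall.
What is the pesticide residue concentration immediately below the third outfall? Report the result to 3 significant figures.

Below outfall 1: Q → 0.6795 m³/s, C = (0.6010·0.02200 + 0.07850·82.00)/0.6795 = 9.493 µg/L.
Below outfall 2: Q → 0.7745 m³/s, C = (0.6795·9.493 + 0.09500·327.0)/0.7745 = 48.44 µg/L.
Below outfall 3: Q → 0.8508 m³/s, C = (0.7745·48.44 + 0.07630·368.0)/0.8508 = 77.10 µg/L.

77.1 µg/L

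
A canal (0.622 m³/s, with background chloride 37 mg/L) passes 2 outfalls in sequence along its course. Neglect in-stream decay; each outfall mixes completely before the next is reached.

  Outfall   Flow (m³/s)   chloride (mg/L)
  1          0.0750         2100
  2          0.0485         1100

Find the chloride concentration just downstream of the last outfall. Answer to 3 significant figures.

314 mg/L

After outfall 1: Q = 0.6220 + 0.07500 = 0.6970 m³/s; C = (0.6220·37.00 + 0.07500·2100)/0.6970 = 259.0 mg/L.
After outfall 2: Q = 0.6970 + 0.04850 = 0.7455 m³/s; C = (0.6970·259.0 + 0.04850·1100)/0.7455 = 313.7 mg/L.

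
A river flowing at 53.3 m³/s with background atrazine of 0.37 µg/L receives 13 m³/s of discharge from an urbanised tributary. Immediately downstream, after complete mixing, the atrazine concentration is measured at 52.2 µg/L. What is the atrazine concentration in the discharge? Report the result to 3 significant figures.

265 µg/L

Mass balance: 53.30·0.3700 + 13.00·Cₑ = 66.30·52.20
→ Cₑ = (66.30·52.20 − 53.30·0.3700) / 13.00 = 264.7 µg/L.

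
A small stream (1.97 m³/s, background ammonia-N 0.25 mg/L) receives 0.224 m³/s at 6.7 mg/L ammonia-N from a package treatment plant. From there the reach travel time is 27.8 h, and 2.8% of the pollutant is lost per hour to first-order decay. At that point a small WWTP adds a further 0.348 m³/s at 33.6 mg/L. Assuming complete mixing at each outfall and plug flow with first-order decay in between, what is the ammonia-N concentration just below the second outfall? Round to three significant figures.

Mixed concentration C = ΣQC/ΣQ = (1.970·0.2500 + 0.2240·6.700) / 2.194 = 1.993/2.194 = 0.9085 mg/L; combined flow 2.194 m³/s.
2.8%/h lost → k = −ln(1 − 0.028) = 0.02840 h⁻¹.
Decay over the reach: 0.9085·exp(−kt) = 0.9085·0.4541 = 0.4125 mg/L.
Second outfall: C = (2.194·0.4125 + 0.3480·33.60)/2.542 = 4.956 mg/L.

4.96 mg/L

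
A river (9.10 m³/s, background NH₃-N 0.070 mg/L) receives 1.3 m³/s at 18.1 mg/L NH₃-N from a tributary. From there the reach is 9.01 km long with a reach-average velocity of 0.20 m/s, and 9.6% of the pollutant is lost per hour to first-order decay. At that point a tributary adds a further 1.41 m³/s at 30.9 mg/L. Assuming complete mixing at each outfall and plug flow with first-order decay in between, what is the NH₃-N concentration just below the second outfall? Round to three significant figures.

4.27 mg/L

Flow-weighted average: C = (9.100·0.07000 + 1.300·18.10) / 10.40 = 24.17/10.40 = 2.324 mg/L; combined flow 10.40 m³/s.
Travel time t = 9.01·1000 / 0.20 = 45050 s = 12.51 h.
9.6%/h lost → k = −ln(1 − 0.096) = 0.1009 h⁻¹.
After decay, C = 2.324 × e^(−kt) = 2.324 × 0.2828 = 0.6572 mg/L.
At the second outfall, C = (10.40·0.6572 + 1.410·30.90) / (10.40 + 1.410) = 4.268 mg/L.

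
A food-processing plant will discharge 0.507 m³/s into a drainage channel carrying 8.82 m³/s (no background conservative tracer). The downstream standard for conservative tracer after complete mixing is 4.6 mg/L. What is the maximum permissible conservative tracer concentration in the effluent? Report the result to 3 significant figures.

At the limit, (Qr·Cr + Qe·Cₑ)/(Qr + Qe) = 4.6:
Cₑ = (9.327·4.6 − 8.820·0) / 0.5070 = 84.62 mg/L.

84.6 mg/L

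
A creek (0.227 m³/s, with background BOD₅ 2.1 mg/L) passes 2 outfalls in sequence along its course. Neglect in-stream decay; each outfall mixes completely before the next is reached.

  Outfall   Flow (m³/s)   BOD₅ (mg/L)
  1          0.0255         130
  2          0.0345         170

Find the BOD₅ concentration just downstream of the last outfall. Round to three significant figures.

After outfall 1: Q = 0.2270 + 0.02550 = 0.2525 m³/s; C = (0.2270·2.100 + 0.02550·130.0)/0.2525 = 15.02 mg/L.
After outfall 2: Q = 0.2525 + 0.03450 = 0.2870 m³/s; C = (0.2525·15.02 + 0.03450·170.0)/0.2870 = 33.65 mg/L.

33.6 mg/L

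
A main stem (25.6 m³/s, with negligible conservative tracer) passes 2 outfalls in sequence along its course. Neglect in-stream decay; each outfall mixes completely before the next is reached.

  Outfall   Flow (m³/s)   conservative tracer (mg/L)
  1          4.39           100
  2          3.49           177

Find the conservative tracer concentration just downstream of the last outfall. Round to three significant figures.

After outfall 1: Q = 25.60 + 4.390 = 29.99 m³/s; C = (25.60·0 + 4.390·100.0)/29.99 = 14.64 mg/L.
After outfall 2: Q = 29.99 + 3.490 = 33.48 m³/s; C = (29.99·14.64 + 3.490·177.0)/33.48 = 31.56 mg/L.

31.6 mg/L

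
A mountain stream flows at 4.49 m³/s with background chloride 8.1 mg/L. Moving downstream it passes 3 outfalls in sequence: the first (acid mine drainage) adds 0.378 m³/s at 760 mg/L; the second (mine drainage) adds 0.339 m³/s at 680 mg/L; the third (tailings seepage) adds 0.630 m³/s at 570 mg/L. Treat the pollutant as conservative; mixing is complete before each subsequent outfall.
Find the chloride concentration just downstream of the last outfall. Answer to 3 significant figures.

156 mg/L

Outfall 1: combined Q = 4.868 m³/s; C = (4.490·8.100 + 0.3780·760.0)/4.868 = 66.49 mg/L.
Outfall 2: combined Q = 5.207 m³/s; C = (4.868·66.49 + 0.3390·680.0)/5.207 = 106.4 mg/L.
Outfall 3: combined Q = 5.837 m³/s; C = (5.207·106.4 + 0.6300·570.0)/5.837 = 156.5 mg/L.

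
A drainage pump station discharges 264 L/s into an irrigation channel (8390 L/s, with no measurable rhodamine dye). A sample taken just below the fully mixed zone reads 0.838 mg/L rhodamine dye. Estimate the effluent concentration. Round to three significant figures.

Mass balance: 8390·0 + 264.0·Cₑ = 8654·0.8380
→ Cₑ = (8654·0.8380 − 8390·0) / 264.0 = 27.47 mg/L.

27.5 mg/L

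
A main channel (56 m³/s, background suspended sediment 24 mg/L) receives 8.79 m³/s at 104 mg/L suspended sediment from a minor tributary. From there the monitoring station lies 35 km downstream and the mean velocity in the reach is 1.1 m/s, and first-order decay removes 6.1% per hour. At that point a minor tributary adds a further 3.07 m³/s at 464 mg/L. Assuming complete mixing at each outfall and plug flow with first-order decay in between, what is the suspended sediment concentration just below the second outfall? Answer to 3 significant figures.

40.1 mg/L

Flow-weighted average: C = (56.00·24.00 + 8.790·104.0) / 64.79 = 2258/64.79 = 34.85 mg/L; combined flow 64.79 m³/s.
Travel time t = 35·1000 / 1.1 = 31820 s = 8.838 h.
6.1%/h lost → k = −ln(1 − 0.061) = 0.06294 h⁻¹.
First-order decay: C = 34.85·exp(−k·t) = 34.85·0.5733 = 19.98 mg/L.
Second outfall: C = (64.79·19.98 + 3.070·464.0)/67.86 = 40.07 mg/L.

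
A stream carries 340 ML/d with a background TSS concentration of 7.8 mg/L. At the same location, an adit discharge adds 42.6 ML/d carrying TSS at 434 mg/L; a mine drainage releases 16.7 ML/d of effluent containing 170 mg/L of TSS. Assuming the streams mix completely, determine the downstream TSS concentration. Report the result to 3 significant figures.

Conservation of mass: C = (340.0·7.800 + 42.60·434.0 + 16.70·170.0) / 399.3 = 23980/399.3 = 60.05 mg/L.

60.1 mg/L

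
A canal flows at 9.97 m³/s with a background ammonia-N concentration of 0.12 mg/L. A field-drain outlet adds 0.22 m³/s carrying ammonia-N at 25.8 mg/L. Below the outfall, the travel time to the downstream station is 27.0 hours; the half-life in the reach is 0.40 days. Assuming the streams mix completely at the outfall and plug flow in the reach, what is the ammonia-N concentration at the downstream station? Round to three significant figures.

0.0960 mg/L

Mixed concentration C = ΣQC/ΣQ = (9.970·0.1200 + 0.2200·25.80) / 10.19 = 6.872/10.19 = 0.6744 mg/L.
Half-life 0.40 d → k = ln 2 / 0.40 = 1.733 d⁻¹.
After decay, C = 0.6744 × e^(−kt) = 0.6744 × 0.1423 = 0.09600 mg/L.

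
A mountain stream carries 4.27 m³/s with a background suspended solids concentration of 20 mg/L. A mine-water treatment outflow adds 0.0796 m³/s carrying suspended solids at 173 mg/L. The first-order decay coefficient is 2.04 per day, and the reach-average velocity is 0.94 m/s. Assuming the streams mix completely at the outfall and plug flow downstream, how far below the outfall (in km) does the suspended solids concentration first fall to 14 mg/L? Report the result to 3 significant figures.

Conservation of mass: C = (4.270·20.00 + 0.07960·173.0) / 4.350 = 99.17/4.350 = 22.80 mg/L.
Set 22.80·exp(−k·t) = 14 → t = ln(22.80/14)/k = 20660 s = 5.738 h.
Distance = v·t = 0.94·20660 = 19420 m = 19.42 km.

19.4 km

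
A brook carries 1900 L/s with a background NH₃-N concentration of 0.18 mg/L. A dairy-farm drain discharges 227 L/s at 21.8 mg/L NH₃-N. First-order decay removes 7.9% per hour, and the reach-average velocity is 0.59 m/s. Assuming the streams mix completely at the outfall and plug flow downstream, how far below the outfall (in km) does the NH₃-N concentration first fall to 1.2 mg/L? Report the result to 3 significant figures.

18.8 km

After mixing, C = (1900·0.1800 + 227.0·21.80) / 2127 = 5291/2127 = 2.487 mg/L.
7.9%/h lost → k = −ln(1 − 0.079) = 0.08230 h⁻¹.
Set 2.487·exp(−k·t) = 1.2 → t = ln(2.487/1.2)/k = 31890 s = 8.857 h.
Distance = v·t = 0.59·31890 = 18810 m = 18.81 km.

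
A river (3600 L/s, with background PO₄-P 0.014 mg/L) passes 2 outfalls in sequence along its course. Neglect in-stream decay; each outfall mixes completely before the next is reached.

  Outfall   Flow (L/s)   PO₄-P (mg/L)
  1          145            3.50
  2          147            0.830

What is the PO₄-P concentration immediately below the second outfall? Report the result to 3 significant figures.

Outfall 1: combined Q = 3745 L/s; C = (3600·0.01400 + 145.0·3.500)/3745 = 0.1490 mg/L.
Outfall 2: combined Q = 3892 L/s; C = (3745·0.1490 + 147.0·0.8300)/3892 = 0.1747 mg/L.

0.175 mg/L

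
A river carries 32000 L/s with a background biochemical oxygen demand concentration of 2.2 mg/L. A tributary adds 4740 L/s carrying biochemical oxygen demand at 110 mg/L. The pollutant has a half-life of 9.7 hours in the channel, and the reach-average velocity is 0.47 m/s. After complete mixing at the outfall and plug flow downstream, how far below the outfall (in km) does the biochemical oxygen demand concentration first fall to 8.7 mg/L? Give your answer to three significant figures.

14.6 km

Mixed concentration C = ΣQC/ΣQ = (32000·2.200 + 4740·110.0) / 36740 = 591800/36740 = 16.11 mg/L.
Half-life 9.7 h → k = ln 2 / 9.7 = 0.07146 h⁻¹ = 1.715 d⁻¹.
Set 16.11·exp(−k·t) = 8.7 → t = ln(16.11/8.7)/k = 31030 s = 8.620 h.
Distance = v·t = 0.47·31030 = 14590 m = 14.59 km.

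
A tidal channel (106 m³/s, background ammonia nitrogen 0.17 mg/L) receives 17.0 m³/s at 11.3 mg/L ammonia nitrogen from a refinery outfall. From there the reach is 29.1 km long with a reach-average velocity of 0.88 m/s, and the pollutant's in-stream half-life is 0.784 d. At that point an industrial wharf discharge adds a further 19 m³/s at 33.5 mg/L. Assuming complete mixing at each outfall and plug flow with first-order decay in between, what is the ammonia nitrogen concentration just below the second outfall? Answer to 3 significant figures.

5.54 mg/L

Mixed concentration C = ΣQC/ΣQ = (106.0·0.1700 + 17.00·11.30) / 123.0 = 210.1/123.0 = 1.708 mg/L; combined flow 123.0 m³/s.
Travel time t = 29.1·1000 / 0.88 = 33070 s = 9.186 h.
Half-life 0.784 d → k = ln 2 / 0.784 = 0.8841 d⁻¹.
First-order decay: C = 1.708·exp(−k·t) = 1.708·0.7129 = 1.218 mg/L.
At the second outfall, C = (123.0·1.218 + 19.00·33.50) / (123.0 + 19.00) = 5.537 mg/L.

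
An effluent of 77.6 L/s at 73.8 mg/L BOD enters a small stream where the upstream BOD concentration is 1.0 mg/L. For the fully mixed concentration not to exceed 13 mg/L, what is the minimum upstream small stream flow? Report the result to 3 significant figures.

393 L/s

Set C_mix = 13: (Q·1.000 + 77.60·73.80) / (Q + 77.60) = 13
→ Q = 77.60·(73.80 − 13)/(13 − 1.000) = 393.2 L/s.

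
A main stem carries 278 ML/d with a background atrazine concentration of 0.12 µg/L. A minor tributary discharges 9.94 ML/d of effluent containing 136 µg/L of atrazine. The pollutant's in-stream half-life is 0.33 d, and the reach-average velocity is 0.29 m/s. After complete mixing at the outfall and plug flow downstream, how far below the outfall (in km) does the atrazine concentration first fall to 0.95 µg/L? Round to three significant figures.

19.4 km

After mixing, C = (278.0·0.1200 + 9.940·136.0) / 287.9 = 1385/287.9 = 4.811 µg/L.
Half-life 0.33 d → k = ln 2 / 0.33 = 2.100 d⁻¹.
Set 4.811·exp(−k·t) = 0.95 → t = ln(4.811/0.95)/k = 66730 s = 18.53 h.
Distance = v·t = 0.29·66730 = 19350 m = 19.35 km.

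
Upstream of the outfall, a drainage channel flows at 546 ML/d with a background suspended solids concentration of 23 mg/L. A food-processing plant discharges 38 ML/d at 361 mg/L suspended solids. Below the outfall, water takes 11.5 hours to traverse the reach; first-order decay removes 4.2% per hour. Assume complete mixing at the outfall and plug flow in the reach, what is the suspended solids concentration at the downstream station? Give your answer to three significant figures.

27.5 mg/L

Conservation of mass: C = (546.0·23.00 + 38.00·361.0) / 584.0 = 26280/584.0 = 44.99 mg/L.
4.2%/h lost → k = −ln(1 − 0.042) = 0.04291 h⁻¹.
First-order decay: C = 44.99·exp(−k·t) = 44.99·0.6105 = 27.47 mg/L.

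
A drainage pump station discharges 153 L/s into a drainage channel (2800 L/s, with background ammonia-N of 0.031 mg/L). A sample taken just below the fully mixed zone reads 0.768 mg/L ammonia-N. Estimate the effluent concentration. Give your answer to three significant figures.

14.3 mg/L

Mass balance: 2800·0.03100 + 153.0·Cₑ = 2953·0.7680
→ Cₑ = (2953·0.7680 − 2800·0.03100) / 153.0 = 14.26 mg/L.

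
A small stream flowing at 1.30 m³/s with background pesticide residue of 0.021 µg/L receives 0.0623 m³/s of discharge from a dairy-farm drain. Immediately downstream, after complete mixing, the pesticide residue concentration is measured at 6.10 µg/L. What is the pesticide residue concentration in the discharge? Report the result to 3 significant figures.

133 µg/L

Mass balance: 1.300·0.02100 + 0.06230·Cₑ = 1.362·6.100
→ Cₑ = (1.362·6.100 − 1.300·0.02100) / 0.06230 = 132.9 µg/L.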